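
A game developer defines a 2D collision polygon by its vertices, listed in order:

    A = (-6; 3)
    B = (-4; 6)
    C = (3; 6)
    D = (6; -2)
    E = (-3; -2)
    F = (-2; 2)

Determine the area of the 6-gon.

65

A→B: (-6)(6) − (-4)(3) = -24
B→C: (-4)(6) − (3)(6) = -42
C→D: (3)(-2) − (6)(6) = -42
D→E: (6)(-2) − (-3)(-2) = -18
E→F: (-3)(2) − (-2)(-2) = -10
F→A: (-2)(3) − (-6)(2) = 6
Σ = -130
Area = |Σ|/2 = 65.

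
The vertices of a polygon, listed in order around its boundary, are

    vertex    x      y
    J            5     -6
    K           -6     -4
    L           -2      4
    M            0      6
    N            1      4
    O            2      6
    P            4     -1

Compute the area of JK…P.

76.5

Apply the shoelace (surveyor's) formula: 2A = Σ (x_i·y_{i+1} − x_{i+1}·y_i), indices taken mod 7.
J→K: (5)(-4) − (-6)(-6) = -56
K→L: (-6)(4) − (-2)(-4) = -32
L→M: (-2)(6) − (0)(4) = -12
M→N: (0)(4) − (1)(6) = -6
N→O: (1)(6) − (2)(4) = -2
O→P: (2)(-1) − (4)(6) = -26
P→J: (4)(-6) − (5)(-1) = -19
Σ = -153
Area = |Σ|/2 = 76.5.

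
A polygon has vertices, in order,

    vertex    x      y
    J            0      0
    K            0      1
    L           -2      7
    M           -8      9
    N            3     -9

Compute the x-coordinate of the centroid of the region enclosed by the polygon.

Apply Gauss's area formula. First the cross-terms c_i = x_i·y_{i+1} − x_{i+1}·y_i:
  0, 2, 38, 45, 0  ⇒  2A = 85, A = 42.5.
Then Σ (x_i + x_{i+1})·c_i = -609, so x̄ = -609 / (6·42.5) = -203/85.

-203/85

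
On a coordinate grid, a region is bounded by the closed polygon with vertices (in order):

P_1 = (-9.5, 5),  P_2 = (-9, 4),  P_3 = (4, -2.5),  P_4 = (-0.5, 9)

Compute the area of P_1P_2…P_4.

Apply the shoelace formula: 2A = Σ (x_i·y_{i+1} − x_{i+1}·y_i), indices taken mod 4.
Σ = (7) + (6.5) + (34.75) + (83) = 131.25
Area = |Σ|/2 = 65.625.

65.625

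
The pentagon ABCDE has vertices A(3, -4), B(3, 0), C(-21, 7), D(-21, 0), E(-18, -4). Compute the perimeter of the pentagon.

62

|AB| = √((0)² + (4)²) = √16 = 4
|BC| = √((-24)² + (7)²) = √625 = 25
|CD| = √((0)² + (-7)²) = √49 = 7
|DE| = √((3)² + (-4)²) = √25 = 5
|EA| = √((21)² + (0)²) = √441 = 21
Perimeter = 4 + 25 + 7 + 5 + 21 = 62.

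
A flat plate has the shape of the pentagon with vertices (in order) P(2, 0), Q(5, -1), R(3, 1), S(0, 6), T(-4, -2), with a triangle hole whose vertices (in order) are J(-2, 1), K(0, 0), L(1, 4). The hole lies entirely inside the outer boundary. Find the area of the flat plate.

Outer boundary:
Cross-terms: -2, 8, 18, 24, 4  ⇒  Σ = 52
Area = |Σ|/2 = 26.
Hole:
J→K: (-2)(0) − (0)(1) = 0
K→L: (0)(4) − (1)(0) = 0
L→J: (1)(1) − (-2)(4) = 9
Σ = 9
Area = |Σ|/2 = 4.5.
Net area = 26 − 4.5 = 21.5.

21.5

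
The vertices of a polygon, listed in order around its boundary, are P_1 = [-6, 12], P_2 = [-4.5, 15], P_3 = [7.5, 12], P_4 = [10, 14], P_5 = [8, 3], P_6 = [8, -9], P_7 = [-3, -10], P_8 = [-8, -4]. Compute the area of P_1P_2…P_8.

Apply the surveyor's formula: 2A = Σ (x_i·y_{i+1} − x_{i+1}·y_i), indices taken mod 8.
P_1→P_2: (-6)(15) − (-4.5)(12) = -36
P_2→P_3: (-4.5)(12) − (7.5)(15) = -166.5
P_3→P_4: (7.5)(14) − (10)(12) = -15
P_4→P_5: (10)(3) − (8)(14) = -82
P_5→P_6: (8)(-9) − (8)(3) = -96
P_6→P_7: (8)(-10) − (-3)(-9) = -107
P_7→P_8: (-3)(-4) − (-8)(-10) = -68
P_8→P_1: (-8)(12) − (-6)(-4) = -120
Σ = -690.5
Area = |Σ|/2 = 345.25.

345.25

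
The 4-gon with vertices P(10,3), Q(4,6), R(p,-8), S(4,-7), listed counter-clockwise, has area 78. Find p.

The doubled signed area Σ (x_i y_{i+1} − x_{i+1} y_i) is linear in p.
With p=0 it equals 130; the coefficient of p is -13 (from the two edges through R).
So -13·p + 130 = 2·78 = 156 ⇒ p = -2.

-2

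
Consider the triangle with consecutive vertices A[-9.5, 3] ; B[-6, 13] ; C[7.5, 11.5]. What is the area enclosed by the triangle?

Σ = (-105.5) + (-166.5) + (131.75) = -140.25
Area = |Σ|/2 = 70.125.

70.125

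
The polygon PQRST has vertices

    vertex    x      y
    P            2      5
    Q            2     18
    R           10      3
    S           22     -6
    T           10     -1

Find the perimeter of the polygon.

68

|PQ| = √((0)² + (13)²) = √169 = 13
|QR| = √((8)² + (-15)²) = √289 = 17
|RS| = √((12)² + (-9)²) = √225 = 15
|ST| = √((-12)² + (5)²) = √169 = 13
|TP| = √((-8)² + (6)²) = √100 = 10
Perimeter = 13 + 17 + 15 + 13 + 10 = 68.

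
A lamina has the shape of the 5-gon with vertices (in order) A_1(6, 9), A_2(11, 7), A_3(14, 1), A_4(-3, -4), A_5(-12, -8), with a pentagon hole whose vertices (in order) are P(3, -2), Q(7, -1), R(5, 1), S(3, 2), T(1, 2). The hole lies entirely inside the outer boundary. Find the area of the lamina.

Outer boundary:
Apply the surveyor's formula: 2A = Σ (x_i·y_{i+1} − x_{i+1}·y_i), indices taken mod 5.
Σ = (-57) + (-87) + (-53) + (-24) + (-60) = -281
Area = |Σ|/2 = 140.5.
Hole:
P→Q: (3)(-1) − (7)(-2) = 11
Q→R: (7)(1) − (5)(-1) = 12
R→S: (5)(2) − (3)(1) = 7
S→T: (3)(2) − (1)(2) = 4
T→P: (1)(-2) − (3)(2) = -8
Σ = 26
Area = |Σ|/2 = 13.
Net area = 140.5 − 13 = 127.5.

127.5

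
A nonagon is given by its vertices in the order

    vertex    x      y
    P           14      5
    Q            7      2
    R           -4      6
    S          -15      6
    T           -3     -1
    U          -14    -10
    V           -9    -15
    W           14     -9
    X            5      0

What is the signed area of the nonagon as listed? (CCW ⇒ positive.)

Σ = (-7) + (50) + (66) + (33) + (16) + (120) + (291) + (45) + (25) = 639
Signed area = Σ/2 = 319.5 (positive ⇒ counter-clockwise traversal).

319.5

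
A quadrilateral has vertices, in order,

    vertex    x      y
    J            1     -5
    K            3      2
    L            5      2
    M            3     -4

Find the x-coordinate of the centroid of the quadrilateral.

3

Apply Gauss's area formula. First the cross-terms c_i = x_i·y_{i+1} − x_{i+1}·y_i:
  17, -4, -26, -11  ⇒  2A = -24, A = -12.
Then Σ (x_i + x_{i+1})·c_i = -216, so x̄ = -216 / (6·(-12)) = 3.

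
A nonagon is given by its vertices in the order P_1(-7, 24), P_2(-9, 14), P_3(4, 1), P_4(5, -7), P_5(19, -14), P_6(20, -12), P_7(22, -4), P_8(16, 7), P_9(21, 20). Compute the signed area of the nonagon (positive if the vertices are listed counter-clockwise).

677

Apply the surveyor's formula: 2A = Σ (x_i·y_{i+1} − x_{i+1}·y_i), indices taken mod 9.
Σ = (118) + (-65) + (-33) + (63) + (52) + (184) + (218) + (173) + (644) = 1354
Signed area = Σ/2 = 677 (positive ⇒ counter-clockwise traversal).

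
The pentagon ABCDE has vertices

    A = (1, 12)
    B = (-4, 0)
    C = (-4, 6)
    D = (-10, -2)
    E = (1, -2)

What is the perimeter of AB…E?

54

|AB| = √((-5)² + (-12)²) = √169 = 13
|BC| = √((0)² + (6)²) = √36 = 6
|CD| = √((-6)² + (-8)²) = √100 = 10
|DE| = √((11)² + (0)²) = √121 = 11
|EA| = √((0)² + (14)²) = √196 = 14
Perimeter = 13 + 6 + 10 + 11 + 14 = 54.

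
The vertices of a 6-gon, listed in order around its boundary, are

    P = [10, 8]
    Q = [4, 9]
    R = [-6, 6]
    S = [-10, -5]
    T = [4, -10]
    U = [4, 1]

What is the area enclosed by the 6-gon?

206

Apply the surveyor's formula: 2A = Σ (x_i·y_{i+1} − x_{i+1}·y_i), indices taken mod 6.
P→Q: (10)(9) − (4)(8) = 58
Q→R: (4)(6) − (-6)(9) = 78
R→S: (-6)(-5) − (-10)(6) = 90
S→T: (-10)(-10) − (4)(-5) = 120
T→U: (4)(1) − (4)(-10) = 44
U→P: (4)(8) − (10)(1) = 22
Σ = 412
Area = |Σ|/2 = 206.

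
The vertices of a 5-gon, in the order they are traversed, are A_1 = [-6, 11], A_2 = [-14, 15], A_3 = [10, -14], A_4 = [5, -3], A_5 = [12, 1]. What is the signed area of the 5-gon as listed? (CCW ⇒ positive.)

164.5

Apply Gauss's area formula: 2A = Σ (x_i·y_{i+1} − x_{i+1}·y_i), indices taken mod 5.
A_1→A_2: (-6)(15) − (-14)(11) = 64
A_2→A_3: (-14)(-14) − (10)(15) = 46
A_3→A_4: (10)(-3) − (5)(-14) = 40
A_4→A_5: (5)(1) − (12)(-3) = 41
A_5→A_1: (12)(11) − (-6)(1) = 138
Σ = 329
Signed area = Σ/2 = 164.5 (positive ⇒ counter-clockwise traversal).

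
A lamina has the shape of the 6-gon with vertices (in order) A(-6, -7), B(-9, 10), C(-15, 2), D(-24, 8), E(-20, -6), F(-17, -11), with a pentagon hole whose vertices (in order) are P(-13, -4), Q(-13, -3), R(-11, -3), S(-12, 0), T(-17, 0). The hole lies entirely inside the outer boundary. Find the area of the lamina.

193.5

Outer boundary:
Apply Gauss's area formula: 2A = Σ (x_i·y_{i+1} − x_{i+1}·y_i), indices taken mod 6.
Σ = (-123) + (132) + (-72) + (304) + (118) + (53) = 412
Area = |Σ|/2 = 206.
Hole:
Apply the shoelace (surveyor's) formula: 2A = Σ (x_i·y_{i+1} − x_{i+1}·y_i), indices taken mod 5.
Σ = (-13) + (6) + (-36) + (0) + (68) = 25
Area = |Σ|/2 = 12.5.
Net area = 206 − 12.5 = 193.5.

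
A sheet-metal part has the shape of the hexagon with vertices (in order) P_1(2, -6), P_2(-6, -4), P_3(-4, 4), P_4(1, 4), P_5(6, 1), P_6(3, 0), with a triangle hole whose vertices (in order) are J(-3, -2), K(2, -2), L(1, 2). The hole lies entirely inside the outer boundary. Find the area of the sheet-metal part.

64

Outer boundary:
Apply Gauss's area formula: 2A = Σ (x_i·y_{i+1} − x_{i+1}·y_i), indices taken mod 6.
P_1→P_2: (2)(-4) − (-6)(-6) = -44
P_2→P_3: (-6)(4) − (-4)(-4) = -40
P_3→P_4: (-4)(4) − (1)(4) = -20
P_4→P_5: (1)(1) − (6)(4) = -23
P_5→P_6: (6)(0) − (3)(1) = -3
P_6→P_1: (3)(-6) − (2)(0) = -18
Σ = -148
Area = |Σ|/2 = 74.
Hole:
Apply the shoelace (surveyor's) formula: 2A = Σ (x_i·y_{i+1} − x_{i+1}·y_i), indices taken mod 3.
Σ = (10) + (6) + (4) = 20
Area = |Σ|/2 = 10.
Net area = 74 − 10 = 64.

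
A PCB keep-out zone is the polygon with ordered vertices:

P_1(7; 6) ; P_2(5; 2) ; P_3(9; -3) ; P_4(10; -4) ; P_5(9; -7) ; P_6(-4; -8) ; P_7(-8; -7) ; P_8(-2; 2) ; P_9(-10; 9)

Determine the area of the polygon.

188

Apply the surveyor's formula: 2A = Σ (x_i·y_{i+1} − x_{i+1}·y_i), indices taken mod 9.
Σ = (-16) + (-33) + (-6) + (-34) + (-100) + (-36) + (-30) + (2) + (-123) = -376
Area = |Σ|/2 = 188.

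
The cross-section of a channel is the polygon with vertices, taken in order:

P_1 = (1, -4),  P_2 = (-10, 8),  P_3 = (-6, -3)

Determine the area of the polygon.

Apply the shoelace formula: 2A = Σ (x_i·y_{i+1} − x_{i+1}·y_i), indices taken mod 3.
Σ = (-32) + (78) + (27) = 73
Area = |Σ|/2 = 36.5.

36.5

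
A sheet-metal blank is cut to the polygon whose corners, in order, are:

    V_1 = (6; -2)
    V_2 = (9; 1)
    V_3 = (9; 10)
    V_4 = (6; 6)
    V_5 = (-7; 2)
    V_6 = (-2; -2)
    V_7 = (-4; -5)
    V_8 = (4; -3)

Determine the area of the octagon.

107.5

V_1→V_2: (6)(1) − (9)(-2) = 24
V_2→V_3: (9)(10) − (9)(1) = 81
V_3→V_4: (9)(6) − (6)(10) = -6
V_4→V_5: (6)(2) − (-7)(6) = 54
V_5→V_6: (-7)(-2) − (-2)(2) = 18
V_6→V_7: (-2)(-5) − (-4)(-2) = 2
V_7→V_8: (-4)(-3) − (4)(-5) = 32
V_8→V_1: (4)(-2) − (6)(-3) = 10
Σ = 215
Area = |Σ|/2 = 107.5.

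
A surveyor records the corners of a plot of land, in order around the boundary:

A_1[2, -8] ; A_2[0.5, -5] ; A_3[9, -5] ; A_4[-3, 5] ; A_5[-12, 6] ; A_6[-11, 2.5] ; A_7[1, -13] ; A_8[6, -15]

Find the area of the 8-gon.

165

Apply the surveyor's formula: 2A = Σ (x_i·y_{i+1} − x_{i+1}·y_i), indices taken mod 8.
Σ = (-6) + (42.5) + (30) + (42) + (36) + (140.5) + (63) + (-18) = 330
Area = |Σ|/2 = 165.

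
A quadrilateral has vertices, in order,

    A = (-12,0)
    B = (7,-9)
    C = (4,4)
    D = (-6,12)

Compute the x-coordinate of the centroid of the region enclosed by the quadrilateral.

-643/291

Apply the shoelace formula. First the cross-terms c_i = x_i·y_{i+1} − x_{i+1}·y_i:
  108, 64, 72, 144  ⇒  2A = 388, A = 194.
Then Σ (x_i + x_{i+1})·c_i = -2572, so x̄ = -2572 / (6·194) = -643/291.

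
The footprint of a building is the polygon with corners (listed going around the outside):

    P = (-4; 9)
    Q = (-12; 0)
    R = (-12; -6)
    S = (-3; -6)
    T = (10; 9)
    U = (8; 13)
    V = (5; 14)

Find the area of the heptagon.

236.5

Apply the shoelace (surveyor's) formula: 2A = Σ (x_i·y_{i+1} − x_{i+1}·y_i), indices taken mod 7.
Σ = (108) + (72) + (54) + (33) + (58) + (47) + (101) = 473
Area = |Σ|/2 = 236.5.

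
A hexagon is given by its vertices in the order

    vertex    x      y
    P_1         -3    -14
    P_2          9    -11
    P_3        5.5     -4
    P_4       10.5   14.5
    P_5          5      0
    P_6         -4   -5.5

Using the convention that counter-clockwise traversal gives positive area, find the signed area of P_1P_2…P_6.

122.375

Apply the shoelace (surveyor's) formula: 2A = Σ (x_i·y_{i+1} − x_{i+1}·y_i), indices taken mod 6.
Σ = (159) + (24.5) + (121.75) + (-72.5) + (-27.5) + (39.5) = 244.75
Signed area = Σ/2 = 122.375 (positive ⇒ counter-clockwise traversal).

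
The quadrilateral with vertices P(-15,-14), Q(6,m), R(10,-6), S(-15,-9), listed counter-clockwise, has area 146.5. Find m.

Write out the shoelace sum; only the two edges meeting at Q involve m:
2·Area = [((-15)·m − 6·(-14)) + (6·(-6) − 10·m)] + -105
       = -25·m + -57 = 293
⇒ m = -14.

-14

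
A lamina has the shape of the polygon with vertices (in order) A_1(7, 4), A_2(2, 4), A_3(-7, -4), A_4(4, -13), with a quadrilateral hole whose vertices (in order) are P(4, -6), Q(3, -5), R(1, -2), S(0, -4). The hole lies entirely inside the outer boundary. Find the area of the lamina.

Outer boundary:
Apply the surveyor's formula: 2A = Σ (x_i·y_{i+1} − x_{i+1}·y_i), indices taken mod 4.
Σ = (20) + (20) + (107) + (107) = 254
Area = |Σ|/2 = 127.
Hole:
Apply the surveyor's formula: 2A = Σ (x_i·y_{i+1} − x_{i+1}·y_i), indices taken mod 4.
Σ = (-2) + (-1) + (-4) + (16) = 9
Area = |Σ|/2 = 4.5.
Net area = 127 − 4.5 = 122.5.

122.5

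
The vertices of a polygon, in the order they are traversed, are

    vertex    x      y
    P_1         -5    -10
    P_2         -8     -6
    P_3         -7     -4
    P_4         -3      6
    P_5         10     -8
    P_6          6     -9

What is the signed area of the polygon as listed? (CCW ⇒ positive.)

-148.5

Apply the shoelace formula: 2A = Σ (x_i·y_{i+1} − x_{i+1}·y_i), indices taken mod 6.
P_1→P_2: (-5)(-6) − (-8)(-10) = -50
P_2→P_3: (-8)(-4) − (-7)(-6) = -10
P_3→P_4: (-7)(6) − (-3)(-4) = -54
P_4→P_5: (-3)(-8) − (10)(6) = -36
P_5→P_6: (10)(-9) − (6)(-8) = -42
P_6→P_1: (6)(-10) − (-5)(-9) = -105
Σ = -297
Signed area = Σ/2 = -148.5 (negative ⇒ clockwise traversal).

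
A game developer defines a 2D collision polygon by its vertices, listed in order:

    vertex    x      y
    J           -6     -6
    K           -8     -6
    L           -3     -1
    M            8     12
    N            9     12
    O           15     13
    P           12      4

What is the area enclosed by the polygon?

J→K: (-6)(-6) − (-8)(-6) = -12
K→L: (-8)(-1) − (-3)(-6) = -10
L→M: (-3)(12) − (8)(-1) = -28
M→N: (8)(12) − (9)(12) = -12
N→O: (9)(13) − (15)(12) = -63
O→P: (15)(4) − (12)(13) = -96
P→J: (12)(-6) − (-6)(4) = -48
Σ = -269
Area = |Σ|/2 = 134.5.

134.5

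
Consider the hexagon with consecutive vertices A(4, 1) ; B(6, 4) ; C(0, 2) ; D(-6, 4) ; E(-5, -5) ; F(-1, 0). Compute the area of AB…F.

Apply the shoelace formula: 2A = Σ (x_i·y_{i+1} − x_{i+1}·y_i), indices taken mod 6.
Σ = (10) + (12) + (12) + (50) + (-5) + (-1) = 78
Area = |Σ|/2 = 39.

39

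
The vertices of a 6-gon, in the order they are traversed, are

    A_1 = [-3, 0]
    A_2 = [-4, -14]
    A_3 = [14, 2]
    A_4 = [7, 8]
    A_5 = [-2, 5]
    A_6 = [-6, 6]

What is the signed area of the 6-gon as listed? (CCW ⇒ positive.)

Apply the shoelace formula: 2A = Σ (x_i·y_{i+1} − x_{i+1}·y_i), indices taken mod 6.
Σ = (42) + (188) + (98) + (51) + (18) + (18) = 415
Signed area = Σ/2 = 207.5 (positive ⇒ counter-clockwise traversal).

207.5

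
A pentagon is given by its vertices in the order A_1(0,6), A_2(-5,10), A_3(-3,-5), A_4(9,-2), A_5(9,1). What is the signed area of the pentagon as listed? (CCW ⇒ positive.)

108.5

Apply the shoelace formula: 2A = Σ (x_i·y_{i+1} − x_{i+1}·y_i), indices taken mod 5.
Σ = (30) + (55) + (51) + (27) + (54) = 217
Signed area = Σ/2 = 108.5 (positive ⇒ counter-clockwise traversal).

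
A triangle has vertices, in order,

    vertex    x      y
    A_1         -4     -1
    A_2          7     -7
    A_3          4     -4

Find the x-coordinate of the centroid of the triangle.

Apply the surveyor's formula. First the cross-terms c_i = x_i·y_{i+1} − x_{i+1}·y_i:
  35, 0, -20  ⇒  2A = 15, A = 7.5.
Then Σ (x_i + x_{i+1})·c_i = 105, so x̄ = 105 / (6·7.5) = 7/3.

7/3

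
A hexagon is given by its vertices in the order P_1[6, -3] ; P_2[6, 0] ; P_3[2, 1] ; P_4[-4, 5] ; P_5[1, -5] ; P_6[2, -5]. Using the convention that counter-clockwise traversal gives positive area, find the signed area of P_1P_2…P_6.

41

Σ = (18) + (6) + (14) + (15) + (5) + (24) = 82
Signed area = Σ/2 = 41 (positive ⇒ counter-clockwise traversal).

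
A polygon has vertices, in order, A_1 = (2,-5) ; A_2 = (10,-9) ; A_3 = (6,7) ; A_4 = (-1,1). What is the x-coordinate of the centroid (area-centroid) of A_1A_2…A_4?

203/43

Apply the surveyor's formula. First the cross-terms c_i = x_i·y_{i+1} − x_{i+1}·y_i:
  32, 124, 13, 3  ⇒  2A = 172, A = 86.
Then Σ (x_i + x_{i+1})·c_i = 2436, so x̄ = 2436 / (6·86) = 203/43.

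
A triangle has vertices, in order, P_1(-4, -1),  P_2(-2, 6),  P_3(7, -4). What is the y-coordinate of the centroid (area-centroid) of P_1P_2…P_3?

Apply the shoelace formula. First the cross-terms c_i = x_i·y_{i+1} − x_{i+1}·y_i:
  -26, -34, -23  ⇒  2A = -83, A = -41.5.
Then Σ (y_i + y_{i+1})·c_i = -83, so ȳ = -83 / (6·(-41.5)) = 1/3.

1/3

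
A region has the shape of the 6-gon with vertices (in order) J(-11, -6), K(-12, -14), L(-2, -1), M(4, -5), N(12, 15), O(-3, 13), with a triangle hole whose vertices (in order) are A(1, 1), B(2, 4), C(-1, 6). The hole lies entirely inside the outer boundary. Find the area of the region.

275.5

Outer boundary:
J→K: (-11)(-14) − (-12)(-6) = 82
K→L: (-12)(-1) − (-2)(-14) = -16
L→M: (-2)(-5) − (4)(-1) = 14
M→N: (4)(15) − (12)(-5) = 120
N→O: (12)(13) − (-3)(15) = 201
O→J: (-3)(-6) − (-11)(13) = 161
Σ = 562
Area = |Σ|/2 = 281.
Hole:
Apply Gauss's area formula: 2A = Σ (x_i·y_{i+1} − x_{i+1}·y_i), indices taken mod 3.
Cross-terms: 2, 16, -7  ⇒  Σ = 11
Area = |Σ|/2 = 5.5.
Net area = 281 − 5.5 = 275.5.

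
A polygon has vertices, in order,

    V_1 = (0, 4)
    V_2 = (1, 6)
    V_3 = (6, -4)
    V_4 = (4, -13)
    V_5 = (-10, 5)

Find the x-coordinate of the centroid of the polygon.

-0.203125

Apply Gauss's area formula. First the cross-terms c_i = x_i·y_{i+1} − x_{i+1}·y_i:
  -4, -40, -62, -110, -40  ⇒  2A = -256, A = -128.
Then Σ (x_i + x_{i+1})·c_i = 156, so x̄ = 156 / (6·(-128)) = -0.203125.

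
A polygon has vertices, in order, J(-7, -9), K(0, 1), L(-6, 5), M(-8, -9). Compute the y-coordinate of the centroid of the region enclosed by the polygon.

Apply the shoelace (surveyor's) formula. First the cross-terms c_i = x_i·y_{i+1} − x_{i+1}·y_i:
  -7, 6, 94, 9  ⇒  2A = 102, A = 51.
Then Σ (y_i + y_{i+1})·c_i = -446, so ȳ = -446 / (6·51) = -223/153.

-223/153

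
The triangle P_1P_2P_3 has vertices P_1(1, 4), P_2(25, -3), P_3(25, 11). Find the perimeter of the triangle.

64

|P_1P_2| = √((24)² + (-7)²) = √625 = 25
|P_2P_3| = √((0)² + (14)²) = √196 = 14
|P_3P_1| = √((-24)² + (-7)²) = √625 = 25
Perimeter = 25 + 14 + 25 = 64.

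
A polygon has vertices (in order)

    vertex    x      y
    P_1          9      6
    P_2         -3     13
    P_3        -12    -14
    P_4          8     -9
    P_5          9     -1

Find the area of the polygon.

Σ = (135) + (198) + (220) + (73) + (63) = 689
Area = |Σ|/2 = 344.5.

344.5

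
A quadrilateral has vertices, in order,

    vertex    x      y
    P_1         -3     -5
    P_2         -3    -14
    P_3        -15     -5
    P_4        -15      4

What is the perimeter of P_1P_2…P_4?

|P_1P_2| = √((0)² + (-9)²) = √81 = 9
|P_2P_3| = √((-12)² + (9)²) = √225 = 15
|P_3P_4| = √((0)² + (9)²) = √81 = 9
|P_4P_1| = √((12)² + (-9)²) = √225 = 15
Perimeter = 9 + 15 + 9 + 15 = 48.

48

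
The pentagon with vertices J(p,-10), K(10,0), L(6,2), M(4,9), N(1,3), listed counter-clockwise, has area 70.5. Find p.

Write out the shoelace sum; only the two edges meeting at J involve p:
2·Area = [(1·(-10) − p·3) + (p·0 − 10·(-10))] + 69
       = -3·p + 159 = 141
⇒ p = 6.

6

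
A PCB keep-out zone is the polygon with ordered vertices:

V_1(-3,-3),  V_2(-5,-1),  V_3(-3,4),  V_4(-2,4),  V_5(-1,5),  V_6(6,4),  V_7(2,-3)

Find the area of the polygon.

60

Apply the surveyor's formula: 2A = Σ (x_i·y_{i+1} − x_{i+1}·y_i), indices taken mod 7.
Σ = (-12) + (-23) + (-4) + (-6) + (-34) + (-26) + (-15) = -120
Area = |Σ|/2 = 60.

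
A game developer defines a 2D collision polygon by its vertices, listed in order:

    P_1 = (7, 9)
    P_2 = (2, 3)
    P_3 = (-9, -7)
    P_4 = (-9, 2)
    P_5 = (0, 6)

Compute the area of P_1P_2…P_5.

Σ = (3) + (13) + (-81) + (-54) + (-42) = -161
Area = |Σ|/2 = 80.5.

80.5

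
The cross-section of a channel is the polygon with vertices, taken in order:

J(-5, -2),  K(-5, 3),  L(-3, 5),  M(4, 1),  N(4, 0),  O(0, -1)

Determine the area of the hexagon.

Apply Gauss's area formula: 2A = Σ (x_i·y_{i+1} − x_{i+1}·y_i), indices taken mod 6.
Σ = (-25) + (-16) + (-23) + (-4) + (-4) + (-5) = -77
Area = |Σ|/2 = 38.5.

38.5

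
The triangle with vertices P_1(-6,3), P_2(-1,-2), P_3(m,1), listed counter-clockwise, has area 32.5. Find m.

9

The doubled signed area Σ (x_i y_{i+1} − x_{i+1} y_i) is linear in m.
With m=0 it equals 20; the coefficient of m is 5 (from the two edges through P_3).
So 5·m + 20 = 2·32.5 = 65 ⇒ m = 9.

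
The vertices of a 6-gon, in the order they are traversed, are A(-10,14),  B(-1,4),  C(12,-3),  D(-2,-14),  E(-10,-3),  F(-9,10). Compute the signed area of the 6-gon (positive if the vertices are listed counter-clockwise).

-266

Apply the shoelace (surveyor's) formula: 2A = Σ (x_i·y_{i+1} − x_{i+1}·y_i), indices taken mod 6.
Σ = (-26) + (-45) + (-174) + (-134) + (-127) + (-26) = -532
Signed area = Σ/2 = -266 (negative ⇒ clockwise traversal).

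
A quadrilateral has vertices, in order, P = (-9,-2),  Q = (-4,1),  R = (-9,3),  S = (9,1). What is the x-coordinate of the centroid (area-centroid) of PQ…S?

Apply Gauss's area formula. First the cross-terms c_i = x_i·y_{i+1} − x_{i+1}·y_i:
  -17, -3, -36, -9  ⇒  2A = -65, A = -32.5.
Then Σ (x_i + x_{i+1})·c_i = 260, so x̄ = 260 / (6·(-32.5)) = -4/3.

-4/3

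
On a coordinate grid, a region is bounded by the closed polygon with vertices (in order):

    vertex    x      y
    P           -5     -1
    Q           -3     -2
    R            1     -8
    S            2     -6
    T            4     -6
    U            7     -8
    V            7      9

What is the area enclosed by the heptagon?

111

Apply the surveyor's formula: 2A = Σ (x_i·y_{i+1} − x_{i+1}·y_i), indices taken mod 7.
Σ = (7) + (26) + (10) + (12) + (10) + (119) + (38) = 222
Area = |Σ|/2 = 111.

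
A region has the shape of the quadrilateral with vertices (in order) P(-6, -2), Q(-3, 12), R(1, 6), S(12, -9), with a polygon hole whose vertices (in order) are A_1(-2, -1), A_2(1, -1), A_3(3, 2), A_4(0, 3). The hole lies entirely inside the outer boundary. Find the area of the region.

Outer boundary:
Σ = (-78) + (-30) + (-81) + (-78) = -267
Area = |Σ|/2 = 133.5.
Hole:
Cross-terms: 3, 5, 9, 6  ⇒  Σ = 23
Area = |Σ|/2 = 11.5.
Net area = 133.5 − 11.5 = 122.

122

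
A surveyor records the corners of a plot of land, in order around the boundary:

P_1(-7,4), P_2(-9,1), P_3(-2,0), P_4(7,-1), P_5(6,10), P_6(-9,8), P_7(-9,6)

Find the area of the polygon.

P_1→P_2: (-7)(1) − (-9)(4) = 29
P_2→P_3: (-9)(0) − (-2)(1) = 2
P_3→P_4: (-2)(-1) − (7)(0) = 2
P_4→P_5: (7)(10) − (6)(-1) = 76
P_5→P_6: (6)(8) − (-9)(10) = 138
P_6→P_7: (-9)(6) − (-9)(8) = 18
P_7→P_1: (-9)(4) − (-7)(6) = 6
Σ = 271
Area = |Σ|/2 = 135.5.

135.5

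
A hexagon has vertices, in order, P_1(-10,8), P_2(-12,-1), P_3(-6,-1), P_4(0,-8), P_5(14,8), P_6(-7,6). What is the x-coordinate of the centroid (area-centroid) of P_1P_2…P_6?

Apply Gauss's area formula. First the cross-terms c_i = x_i·y_{i+1} − x_{i+1}·y_i:
  106, 6, 48, 112, 140, 4  ⇒  2A = 416, A = 208.
Then Σ (x_i + x_{i+1})·c_i = -248, so x̄ = -248 / (6·208) = -31/156.

-31/156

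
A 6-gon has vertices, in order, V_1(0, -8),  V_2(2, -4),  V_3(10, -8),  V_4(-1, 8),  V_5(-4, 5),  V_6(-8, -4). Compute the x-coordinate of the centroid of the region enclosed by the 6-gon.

Apply the shoelace (surveyor's) formula. First the cross-terms c_i = x_i·y_{i+1} − x_{i+1}·y_i:
  16, 24, 72, 27, 56, 64  ⇒  2A = 259, A = 129.5.
Then Σ (x_i + x_{i+1})·c_i = -351, so x̄ = -351 / (6·129.5) = -117/259.

-117/259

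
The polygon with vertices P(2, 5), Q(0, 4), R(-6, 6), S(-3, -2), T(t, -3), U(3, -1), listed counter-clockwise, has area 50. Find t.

3

Write out the shoelace sum; only the two edges meeting at T involve t:
2·Area = [((-3)·(-3) − t·(-2)) + (t·(-1) − 3·(-3))] + 79
       = 1·t + 97 = 100
⇒ t = 3.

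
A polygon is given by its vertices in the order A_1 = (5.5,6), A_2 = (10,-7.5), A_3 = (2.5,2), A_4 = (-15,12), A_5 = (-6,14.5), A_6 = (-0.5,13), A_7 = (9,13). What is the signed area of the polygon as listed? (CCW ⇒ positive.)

-179.875

Apply Gauss's area formula: 2A = Σ (x_i·y_{i+1} − x_{i+1}·y_i), indices taken mod 7.
Σ = (-101.25) + (38.75) + (60) + (-145.5) + (-70.75) + (-123.5) + (-17.5) = -359.75
Signed area = Σ/2 = -179.875 (negative ⇒ clockwise traversal).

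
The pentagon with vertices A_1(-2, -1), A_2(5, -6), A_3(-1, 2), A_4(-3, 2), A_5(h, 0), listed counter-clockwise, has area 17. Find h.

-3

The doubled signed area Σ (x_i y_{i+1} − x_{i+1} y_i) is linear in h.
With h=0 it equals 25; the coefficient of h is -3 (from the two edges through A_5).
So -3·h + 25 = 2·17 = 34 ⇒ h = -3.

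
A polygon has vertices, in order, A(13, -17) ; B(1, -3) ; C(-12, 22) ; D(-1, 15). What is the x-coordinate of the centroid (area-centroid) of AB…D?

59/279

Apply the shoelace formula. First the cross-terms c_i = x_i·y_{i+1} − x_{i+1}·y_i:
  -22, -14, -158, -178  ⇒  2A = -372, A = -186.
Then Σ (x_i + x_{i+1})·c_i = -236, so x̄ = -236 / (6·(-186)) = 59/279.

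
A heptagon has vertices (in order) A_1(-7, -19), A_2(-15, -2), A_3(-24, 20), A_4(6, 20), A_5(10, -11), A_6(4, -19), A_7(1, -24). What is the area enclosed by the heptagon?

947.5

Apply Gauss's area formula: 2A = Σ (x_i·y_{i+1} − x_{i+1}·y_i), indices taken mod 7.
A_1→A_2: (-7)(-2) − (-15)(-19) = -271
A_2→A_3: (-15)(20) − (-24)(-2) = -348
A_3→A_4: (-24)(20) − (6)(20) = -600
A_4→A_5: (6)(-11) − (10)(20) = -266
A_5→A_6: (10)(-19) − (4)(-11) = -146
A_6→A_7: (4)(-24) − (1)(-19) = -77
A_7→A_1: (1)(-19) − (-7)(-24) = -187
Σ = -1895
Area = |Σ|/2 = 947.5.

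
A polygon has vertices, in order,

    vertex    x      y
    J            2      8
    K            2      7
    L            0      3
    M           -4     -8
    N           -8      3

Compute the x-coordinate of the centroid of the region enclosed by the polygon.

-644/195

Apply Gauss's area formula. First the cross-terms c_i = x_i·y_{i+1} − x_{i+1}·y_i:
  -2, 6, 12, -76, -70  ⇒  2A = -130, A = -65.
Then Σ (x_i + x_{i+1})·c_i = 1288, so x̄ = 1288 / (6·(-65)) = -644/195.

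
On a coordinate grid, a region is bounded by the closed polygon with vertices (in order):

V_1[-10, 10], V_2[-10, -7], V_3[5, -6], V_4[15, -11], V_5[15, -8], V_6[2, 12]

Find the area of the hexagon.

Σ = (170) + (95) + (35) + (45) + (196) + (140) = 681
Area = |Σ|/2 = 340.5.

340.5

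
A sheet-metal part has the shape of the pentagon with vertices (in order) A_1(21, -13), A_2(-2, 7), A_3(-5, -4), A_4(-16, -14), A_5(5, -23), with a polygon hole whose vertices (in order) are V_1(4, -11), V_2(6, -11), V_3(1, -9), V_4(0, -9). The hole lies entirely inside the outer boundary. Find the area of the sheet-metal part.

510

Outer boundary:
Apply the shoelace formula: 2A = Σ (x_i·y_{i+1} − x_{i+1}·y_i), indices taken mod 5.
Σ = (121) + (43) + (6) + (438) + (418) = 1026
Area = |Σ|/2 = 513.
Hole:
Apply the shoelace formula: 2A = Σ (x_i·y_{i+1} − x_{i+1}·y_i), indices taken mod 4.
V_1→V_2: (4)(-11) − (6)(-11) = 22
V_2→V_3: (6)(-9) − (1)(-11) = -43
V_3→V_4: (1)(-9) − (0)(-9) = -9
V_4→V_1: (0)(-11) − (4)(-9) = 36
Σ = 6
Area = |Σ|/2 = 3.
Net area = 513 − 3 = 510.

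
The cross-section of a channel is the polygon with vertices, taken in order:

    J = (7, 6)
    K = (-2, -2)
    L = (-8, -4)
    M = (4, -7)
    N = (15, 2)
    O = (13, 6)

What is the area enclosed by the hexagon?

137.5

Apply Gauss's area formula: 2A = Σ (x_i·y_{i+1} − x_{i+1}·y_i), indices taken mod 6.
J→K: (7)(-2) − (-2)(6) = -2
K→L: (-2)(-4) − (-8)(-2) = -8
L→M: (-8)(-7) − (4)(-4) = 72
M→N: (4)(2) − (15)(-7) = 113
N→O: (15)(6) − (13)(2) = 64
O→J: (13)(6) − (7)(6) = 36
Σ = 275
Area = |Σ|/2 = 137.5.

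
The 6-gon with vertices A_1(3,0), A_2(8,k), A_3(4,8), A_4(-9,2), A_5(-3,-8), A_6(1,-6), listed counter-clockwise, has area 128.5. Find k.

The doubled signed area Σ (x_i y_{i+1} − x_{i+1} y_i) is linear in k.
With k=0 it equals 266; the coefficient of k is -1 (from the two edges through A_2).
So -1·k + 266 = 2·128.5 = 257 ⇒ k = 9.

9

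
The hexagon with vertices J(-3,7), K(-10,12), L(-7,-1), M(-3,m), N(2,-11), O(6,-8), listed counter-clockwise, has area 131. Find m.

-4

Write out the shoelace sum; only the two edges meeting at M involve m:
2·Area = [((-7)·m − (-3)·(-1)) + ((-3)·(-11) − 2·m)] + 196
       = -9·m + 226 = 262
⇒ m = -4.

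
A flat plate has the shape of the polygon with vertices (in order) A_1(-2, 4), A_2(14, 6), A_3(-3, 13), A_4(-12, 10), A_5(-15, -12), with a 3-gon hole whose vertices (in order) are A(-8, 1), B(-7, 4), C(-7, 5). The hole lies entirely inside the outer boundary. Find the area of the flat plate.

Outer boundary:
Cross-terms: -68, 200, 126, 294, -84  ⇒  Σ = 468
Area = |Σ|/2 = 234.
Hole:
Apply the shoelace (surveyor's) formula: 2A = Σ (x_i·y_{i+1} − x_{i+1}·y_i), indices taken mod 3.
Σ = (-25) + (-7) + (33) = 1
Area = |Σ|/2 = 0.5.
Net area = 234 − 0.5 = 233.5.

233.5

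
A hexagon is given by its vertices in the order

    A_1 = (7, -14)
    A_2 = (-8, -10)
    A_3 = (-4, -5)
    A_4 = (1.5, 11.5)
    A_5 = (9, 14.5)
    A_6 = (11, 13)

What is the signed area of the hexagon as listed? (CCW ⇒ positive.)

-294.875

Σ = (-182) + (0) + (-38.5) + (-81.75) + (-42.5) + (-245) = -589.75
Signed area = Σ/2 = -294.875 (negative ⇒ clockwise traversal).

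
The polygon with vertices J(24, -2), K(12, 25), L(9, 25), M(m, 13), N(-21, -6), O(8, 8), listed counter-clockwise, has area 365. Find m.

1

The doubled signed area Σ (x_i y_{i+1} − x_{i+1} y_i) is linear in m.
With m=0 it equals 761; the coefficient of m is -31 (from the two edges through M).
So -31·m + 761 = 2·365 = 730 ⇒ m = 1.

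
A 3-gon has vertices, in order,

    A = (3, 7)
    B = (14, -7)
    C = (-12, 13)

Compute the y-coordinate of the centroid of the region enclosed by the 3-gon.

Apply the shoelace formula. First the cross-terms c_i = x_i·y_{i+1} − x_{i+1}·y_i:
  -119, 98, -123  ⇒  2A = -144, A = -72.
Then Σ (y_i + y_{i+1})·c_i = -1872, so ȳ = -1872 / (6·(-72)) = 13/3.

13/3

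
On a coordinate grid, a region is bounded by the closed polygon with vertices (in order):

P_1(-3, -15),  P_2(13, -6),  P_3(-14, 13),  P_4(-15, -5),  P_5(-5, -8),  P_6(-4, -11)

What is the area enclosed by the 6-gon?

P_1→P_2: (-3)(-6) − (13)(-15) = 213
P_2→P_3: (13)(13) − (-14)(-6) = 85
P_3→P_4: (-14)(-5) − (-15)(13) = 265
P_4→P_5: (-15)(-8) − (-5)(-5) = 95
P_5→P_6: (-5)(-11) − (-4)(-8) = 23
P_6→P_1: (-4)(-15) − (-3)(-11) = 27
Σ = 708
Area = |Σ|/2 = 354.

354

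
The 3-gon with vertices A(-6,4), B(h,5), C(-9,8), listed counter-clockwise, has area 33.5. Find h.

10

Write out the shoelace sum; only the two edges meeting at B involve h:
2·Area = [((-6)·5 − h·4) + (h·8 − (-9)·5)] + 12
       = 4·h + 27 = 67
⇒ h = 10.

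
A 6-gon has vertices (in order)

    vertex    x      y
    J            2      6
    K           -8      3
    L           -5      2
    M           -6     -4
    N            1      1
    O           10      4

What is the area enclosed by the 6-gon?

Apply the shoelace (surveyor's) formula: 2A = Σ (x_i·y_{i+1} − x_{i+1}·y_i), indices taken mod 6.
Σ = (54) + (-1) + (32) + (-2) + (-6) + (52) = 129
Area = |Σ|/2 = 64.5.

64.5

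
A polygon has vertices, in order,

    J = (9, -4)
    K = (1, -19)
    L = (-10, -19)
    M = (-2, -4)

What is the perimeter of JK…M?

56

|JK| = √((-8)² + (-15)²) = √289 = 17
|KL| = √((-11)² + (0)²) = √121 = 11
|LM| = √((8)² + (15)²) = √289 = 17
|MJ| = √((11)² + (0)²) = √121 = 11
Perimeter = 17 + 11 + 17 + 11 = 56.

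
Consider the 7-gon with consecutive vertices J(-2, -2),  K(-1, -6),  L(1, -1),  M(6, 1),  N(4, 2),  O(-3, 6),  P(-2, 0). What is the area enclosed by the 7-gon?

Apply Gauss's area formula: 2A = Σ (x_i·y_{i+1} − x_{i+1}·y_i), indices taken mod 7.
Σ = (10) + (7) + (7) + (8) + (30) + (12) + (4) = 78
Area = |Σ|/2 = 39.

39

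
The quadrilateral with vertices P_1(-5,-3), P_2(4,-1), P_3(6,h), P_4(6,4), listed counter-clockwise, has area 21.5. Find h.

3

The doubled signed area Σ (x_i y_{i+1} − x_{i+1} y_i) is linear in h.
With h=0 it equals 49; the coefficient of h is -2 (from the two edges through P_3).
So -2·h + 49 = 2·21.5 = 43 ⇒ h = 3.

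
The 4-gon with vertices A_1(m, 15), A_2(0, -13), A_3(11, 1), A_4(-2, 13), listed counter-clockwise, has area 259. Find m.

The doubled signed area Σ (x_i y_{i+1} − x_{i+1} y_i) is linear in m.
With m=0 it equals 258; the coefficient of m is -26 (from the two edges through A_1).
So -26·m + 258 = 2·259 = 518 ⇒ m = -10.

-10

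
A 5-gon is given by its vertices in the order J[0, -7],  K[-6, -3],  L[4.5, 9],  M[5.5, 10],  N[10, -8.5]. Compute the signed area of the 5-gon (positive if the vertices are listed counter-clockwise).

Cross-terms: -42, -40.5, -4.5, -146.75, -70  ⇒  Σ = -303.75
Signed area = Σ/2 = -151.875 (negative ⇒ clockwise traversal).

-151.875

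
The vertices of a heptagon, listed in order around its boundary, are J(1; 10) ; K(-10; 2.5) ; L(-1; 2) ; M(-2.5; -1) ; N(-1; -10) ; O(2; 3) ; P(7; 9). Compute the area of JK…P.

95

Σ = (102.5) + (-17.5) + (6) + (24) + (17) + (-3) + (61) = 190
Area = |Σ|/2 = 95.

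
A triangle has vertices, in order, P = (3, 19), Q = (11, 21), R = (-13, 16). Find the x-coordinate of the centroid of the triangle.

Apply the shoelace formula. First the cross-terms c_i = x_i·y_{i+1} − x_{i+1}·y_i:
  -146, 449, -295  ⇒  2A = 8, A = 4.
Then Σ (x_i + x_{i+1})·c_i = 8, so x̄ = 8 / (6·4) = 1/3.

1/3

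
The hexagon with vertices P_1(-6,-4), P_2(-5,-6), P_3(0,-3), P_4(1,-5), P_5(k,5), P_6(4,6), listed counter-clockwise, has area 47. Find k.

Write out the shoelace sum; only the two edges meeting at P_5 involve k:
2·Area = [(1·5 − k·(-5)) + (k·6 − 4·5)] + 54
       = 11·k + 39 = 94
⇒ k = 5.

5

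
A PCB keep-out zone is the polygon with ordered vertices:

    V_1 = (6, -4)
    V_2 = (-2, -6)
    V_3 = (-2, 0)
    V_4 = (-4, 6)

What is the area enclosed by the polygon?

Apply Gauss's area formula: 2A = Σ (x_i·y_{i+1} − x_{i+1}·y_i), indices taken mod 4.
Σ = (-44) + (-12) + (-12) + (-20) = -88
Area = |Σ|/2 = 44.

44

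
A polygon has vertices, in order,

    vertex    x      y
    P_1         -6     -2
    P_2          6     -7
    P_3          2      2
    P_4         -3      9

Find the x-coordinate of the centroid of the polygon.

Apply the shoelace formula. First the cross-terms c_i = x_i·y_{i+1} − x_{i+1}·y_i:
  54, 26, 24, 60  ⇒  2A = 164, A = 82.
Then Σ (x_i + x_{i+1})·c_i = -356, so x̄ = -356 / (6·82) = -89/123.

-89/123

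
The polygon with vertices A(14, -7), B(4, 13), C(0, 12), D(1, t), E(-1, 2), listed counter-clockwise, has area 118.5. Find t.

Write out the shoelace sum; only the two edges meeting at D involve t:
2·Area = [(0·t − 1·12) + (1·2 − (-1)·t)] + 237
       = 1·t + 227 = 237
⇒ t = 10.

10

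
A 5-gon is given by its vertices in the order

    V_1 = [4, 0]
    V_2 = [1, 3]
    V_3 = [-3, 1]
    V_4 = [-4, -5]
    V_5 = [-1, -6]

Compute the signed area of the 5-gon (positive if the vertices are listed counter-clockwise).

Apply the shoelace (surveyor's) formula: 2A = Σ (x_i·y_{i+1} − x_{i+1}·y_i), indices taken mod 5.
Σ = (12) + (10) + (19) + (19) + (24) = 84
Signed area = Σ/2 = 42 (positive ⇒ counter-clockwise traversal).

42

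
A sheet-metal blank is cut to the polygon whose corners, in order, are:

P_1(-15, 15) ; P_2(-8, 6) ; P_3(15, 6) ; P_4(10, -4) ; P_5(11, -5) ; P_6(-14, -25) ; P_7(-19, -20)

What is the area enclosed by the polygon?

Apply the surveyor's formula: 2A = Σ (x_i·y_{i+1} − x_{i+1}·y_i), indices taken mod 7.
Σ = (30) + (-138) + (-120) + (-6) + (-345) + (-195) + (-585) = -1359
Area = |Σ|/2 = 679.5.

679.5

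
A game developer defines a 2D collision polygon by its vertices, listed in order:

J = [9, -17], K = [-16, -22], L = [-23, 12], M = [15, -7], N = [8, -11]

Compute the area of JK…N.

666.5

Σ = (-470) + (-698) + (-19) + (-109) + (-37) = -1333
Area = |Σ|/2 = 666.5.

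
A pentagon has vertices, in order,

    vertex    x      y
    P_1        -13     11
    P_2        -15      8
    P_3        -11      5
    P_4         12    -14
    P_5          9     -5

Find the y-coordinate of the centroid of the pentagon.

Apply the shoelace (surveyor's) formula. First the cross-terms c_i = x_i·y_{i+1} − x_{i+1}·y_i:
  61, 13, 94, 66, 34  ⇒  2A = 268, A = 134.
Then Σ (y_i + y_{i+1})·c_i = -568, so ȳ = -568 / (6·134) = -142/201.

-142/201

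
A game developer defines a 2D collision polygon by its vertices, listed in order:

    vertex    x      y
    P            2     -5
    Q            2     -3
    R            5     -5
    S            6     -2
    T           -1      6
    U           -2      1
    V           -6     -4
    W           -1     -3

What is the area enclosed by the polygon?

Apply the shoelace formula: 2A = Σ (x_i·y_{i+1} − x_{i+1}·y_i), indices taken mod 8.
Σ = (4) + (5) + (20) + (34) + (11) + (14) + (14) + (11) = 113
Area = |Σ|/2 = 56.5.

56.5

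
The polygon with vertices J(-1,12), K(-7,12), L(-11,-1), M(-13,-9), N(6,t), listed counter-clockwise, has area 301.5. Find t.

The doubled signed area Σ (x_i y_{i+1} − x_{i+1} y_i) is linear in t.
With t=0 it equals 423; the coefficient of t is -12 (from the two edges through N).
So -12·t + 423 = 2·301.5 = 603 ⇒ t = -15.

-15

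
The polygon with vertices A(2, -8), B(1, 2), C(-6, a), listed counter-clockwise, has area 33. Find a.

The doubled signed area Σ (x_i y_{i+1} − x_{i+1} y_i) is linear in a.
With a=0 it equals 72; the coefficient of a is -1 (from the two edges through C).
So -1·a + 72 = 2·33 = 66 ⇒ a = 6.

6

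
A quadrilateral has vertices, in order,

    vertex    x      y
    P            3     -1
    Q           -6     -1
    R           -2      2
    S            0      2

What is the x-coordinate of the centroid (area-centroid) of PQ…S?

-43/33

Apply the surveyor's formula. First the cross-terms c_i = x_i·y_{i+1} − x_{i+1}·y_i:
  -9, -14, -4, -6  ⇒  2A = -33, A = -16.5.
Then Σ (x_i + x_{i+1})·c_i = 129, so x̄ = 129 / (6·(-16.5)) = -43/33.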